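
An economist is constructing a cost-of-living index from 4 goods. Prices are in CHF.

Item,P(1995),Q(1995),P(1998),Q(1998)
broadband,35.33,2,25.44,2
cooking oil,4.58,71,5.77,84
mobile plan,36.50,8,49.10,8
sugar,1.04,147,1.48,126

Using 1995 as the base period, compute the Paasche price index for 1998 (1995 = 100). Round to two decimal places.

126.91

Paasche price index uses current-period quantities as weights.
ΣP(1998)·Q(1998) = 25.44×2 + 5.77×84 + 49.10×8 + 1.48×126 = 50.88 + 484.68 + 392.8 + 186.48 = 1114.84
ΣP(1995)·Q(1998) = 35.33×2 + 4.58×84 + 36.50×8 + 1.04×126 = 70.66 + 384.72 + 292 + 131.04 = 878.42
Index = 1114.84 / 878.42 × 100 = 126.9142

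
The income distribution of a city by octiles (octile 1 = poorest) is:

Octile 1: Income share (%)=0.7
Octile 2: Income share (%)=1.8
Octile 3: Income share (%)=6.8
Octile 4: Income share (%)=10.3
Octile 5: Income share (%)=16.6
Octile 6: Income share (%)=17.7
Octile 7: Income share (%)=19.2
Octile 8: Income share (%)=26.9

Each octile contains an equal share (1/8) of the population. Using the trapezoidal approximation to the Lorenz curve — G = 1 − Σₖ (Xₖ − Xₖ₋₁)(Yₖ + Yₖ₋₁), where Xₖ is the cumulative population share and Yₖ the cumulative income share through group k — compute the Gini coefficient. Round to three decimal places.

Cumulative income shares Yₖ: 0.0070, 0.0250, 0.0930, 0.1960, 0.3620, 0.5390, 0.7310, 1.0000
Σ (Xₖ−Xₖ₋₁)(Yₖ+Yₖ₋₁) = (1/8)(0.0070+0.0000) + (1/8)(0.0250+0.0070) + (1/8)(0.0930+0.0250) + (1/8)(0.1960+0.0930) + (1/8)(0.3620+0.1960) + (1/8)(0.5390+0.3620) + (1/8)(0.7310+0.5390) + (1/8)(1.0000+0.7310)
  = 0.0009 + 0.0040 + 0.0147 + 0.0361 + 0.0698 + 0.1126 + 0.1587 + 0.2164 = 0.6132
G = 1 − 0.6132 = 0.3868

0.387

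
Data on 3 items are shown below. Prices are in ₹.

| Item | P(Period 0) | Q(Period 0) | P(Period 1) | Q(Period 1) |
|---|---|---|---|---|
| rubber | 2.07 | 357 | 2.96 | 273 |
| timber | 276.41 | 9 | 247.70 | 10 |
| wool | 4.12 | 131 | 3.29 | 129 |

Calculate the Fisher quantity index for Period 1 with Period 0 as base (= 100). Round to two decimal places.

Laspeyres component (base-period weights):
ΣP(Period 0)Q(Period 1) = 2.07×273 + 276.41×10 + 4.12×129 = 565.11 + 2764.1 + 531.48 = 3860.69
ΣP(Period 0)Q(Period 0) = 2.07×357 + 276.41×9 + 4.12×131 = 738.99 + 2487.69 + 539.72 = 3766.4
L = 3860.69 / 3766.4 × 100 = 102.5035
Paasche component (current-period weights):
ΣP(Period 1)Q(Period 1) = 2.96×273 + 247.70×10 + 3.29×129 = 808.08 + 2477 + 424.41 = 3709.49
ΣP(Period 1)Q(Period 0) = 2.96×357 + 247.70×9 + 3.29×131 = 1056.72 + 2229.3 + 430.99 = 3717.01
P = 3709.49 / 3717.01 × 100 = 99.7977
Fisher = √(L × P) = √(102.5035 × 99.7977) = 101.1415

101.14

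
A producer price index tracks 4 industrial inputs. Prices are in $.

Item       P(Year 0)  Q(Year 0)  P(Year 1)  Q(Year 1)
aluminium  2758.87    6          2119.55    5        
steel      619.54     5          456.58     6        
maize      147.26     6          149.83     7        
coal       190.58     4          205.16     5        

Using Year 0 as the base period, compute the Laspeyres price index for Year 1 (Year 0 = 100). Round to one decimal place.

78.5

Laspeyres price index uses base-period quantities as weights.
ΣP(Year 1)·Q(Year 0) = 2119.55×6 + 456.58×5 + 149.83×6 + 205.16×4 = 12717.3 + 2282.9 + 898.98 + 820.64 = 16719.82
ΣP(Year 0)·Q(Year 0) = 2758.87×6 + 619.54×5 + 147.26×6 + 190.58×4 = 16553.22 + 3097.7 + 883.56 + 762.32 = 21296.8
Index = 16719.82 / 21296.8 × 100 = 78.5086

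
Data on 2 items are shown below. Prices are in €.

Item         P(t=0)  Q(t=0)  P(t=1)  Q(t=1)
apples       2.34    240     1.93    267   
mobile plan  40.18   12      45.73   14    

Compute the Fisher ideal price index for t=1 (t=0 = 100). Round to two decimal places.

Laspeyres component (base-period weights):
ΣP(t=1)Q(t=0) = 1.93×240 + 45.73×12 = 463.2 + 548.76 = 1011.96
ΣP(t=0)Q(t=0) = 2.34×240 + 40.18×12 = 561.6 + 482.16 = 1043.76
L = 1011.96 / 1043.76 × 100 = 96.9533
Paasche component (current-period weights):
ΣP(t=1)Q(t=1) = 1.93×267 + 45.73×14 = 515.31 + 640.22 = 1155.53
ΣP(t=0)Q(t=1) = 2.34×267 + 40.18×14 = 624.78 + 562.52 = 1187.3
P = 1155.53 / 1187.3 × 100 = 97.3242
Fisher = √(L × P) = √(96.9533 × 97.3242) = 97.1386

97.14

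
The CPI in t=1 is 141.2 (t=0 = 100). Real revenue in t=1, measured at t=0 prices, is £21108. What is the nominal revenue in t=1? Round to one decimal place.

29804.5

Nominal = Real × (Index/100) = 21108 × (141.2/100)
        = 21108 × 1.412 = 29804.4960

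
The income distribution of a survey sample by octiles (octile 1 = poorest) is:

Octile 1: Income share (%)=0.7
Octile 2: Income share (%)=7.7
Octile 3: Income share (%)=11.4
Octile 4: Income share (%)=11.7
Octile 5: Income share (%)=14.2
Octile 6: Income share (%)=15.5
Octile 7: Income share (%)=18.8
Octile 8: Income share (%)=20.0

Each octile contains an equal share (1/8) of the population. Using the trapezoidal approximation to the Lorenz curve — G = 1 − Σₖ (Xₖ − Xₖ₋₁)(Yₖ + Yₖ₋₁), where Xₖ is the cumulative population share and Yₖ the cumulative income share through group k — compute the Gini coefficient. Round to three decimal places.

0.257

Cumulative income shares Yₖ: 0.0070, 0.0840, 0.1980, 0.3150, 0.4570, 0.6120, 0.8000, 1.0000
Σ (Xₖ−Xₖ₋₁)(Yₖ+Yₖ₋₁) = (1/8)(0.0070+0.0000) + (1/8)(0.0840+0.0070) + (1/8)(0.1980+0.0840) + (1/8)(0.3150+0.1980) + (1/8)(0.4570+0.3150) + (1/8)(0.6120+0.4570) + (1/8)(0.8000+0.6120) + (1/8)(1.0000+0.8000)
  = 0.0009 + 0.0114 + 0.0353 + 0.0641 + 0.0965 + 0.1336 + 0.1765 + 0.2250 = 0.7432
G = 1 − 0.7432 = 0.2568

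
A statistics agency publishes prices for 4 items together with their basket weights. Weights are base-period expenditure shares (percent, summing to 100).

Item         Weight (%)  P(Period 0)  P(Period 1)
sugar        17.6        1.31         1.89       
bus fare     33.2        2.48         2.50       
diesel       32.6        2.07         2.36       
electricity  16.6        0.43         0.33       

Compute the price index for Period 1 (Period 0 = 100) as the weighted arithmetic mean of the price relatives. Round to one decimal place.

108.8

sugar: 17.6 × (1.89/1.31) = 17.6 × 1.442748 = 25.3924
bus fare: 33.2 × (2.50/2.48) = 33.2 × 1.008065 = 33.4677
diesel: 32.6 × (2.36/2.07) = 32.6 × 1.140097 = 37.1671
electricity: 16.6 × (0.33/0.43) = 16.6 × 0.767442 = 12.7395
Index = Σ wᵢ·(p₁ᵢ/p₀ᵢ) = 25.3924 + 33.4677 + 37.1671 + 12.7395 = 108.7668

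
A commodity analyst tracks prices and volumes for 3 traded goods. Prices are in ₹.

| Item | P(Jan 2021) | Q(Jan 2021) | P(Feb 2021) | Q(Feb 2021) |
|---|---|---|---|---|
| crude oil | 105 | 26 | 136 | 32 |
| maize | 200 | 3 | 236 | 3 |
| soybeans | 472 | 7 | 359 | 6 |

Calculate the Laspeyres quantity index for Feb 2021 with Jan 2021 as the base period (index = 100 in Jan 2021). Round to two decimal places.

Laspeyres quantity index uses base-period prices as weights.
ΣP(Jan 2021)·Q(Feb 2021) = 105×32 + 200×3 + 472×6 = 3360 + 600 + 2832 = 6792
ΣP(Jan 2021)·Q(Jan 2021) = 105×26 + 200×3 + 472×7 = 2730 + 600 + 3304 = 6634
Index = 6792 / 6634 × 100 = 102.3817

102.38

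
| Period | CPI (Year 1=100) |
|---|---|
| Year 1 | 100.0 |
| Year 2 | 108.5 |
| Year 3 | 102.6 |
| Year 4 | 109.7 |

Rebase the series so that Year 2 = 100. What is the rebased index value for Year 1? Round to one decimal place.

Rebased(Year 1) = 100.0 / 108.5 × 100 = 92.1659

92.2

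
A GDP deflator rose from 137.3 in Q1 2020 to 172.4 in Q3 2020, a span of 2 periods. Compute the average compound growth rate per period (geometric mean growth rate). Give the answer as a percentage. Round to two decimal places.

12.06%

Growth factor = (172.4/137.3)^(1/2) = (1.255645)^(1/2) = 1.120555
Growth rate = 1.120555 − 1 = 0.120555 = 12.0555%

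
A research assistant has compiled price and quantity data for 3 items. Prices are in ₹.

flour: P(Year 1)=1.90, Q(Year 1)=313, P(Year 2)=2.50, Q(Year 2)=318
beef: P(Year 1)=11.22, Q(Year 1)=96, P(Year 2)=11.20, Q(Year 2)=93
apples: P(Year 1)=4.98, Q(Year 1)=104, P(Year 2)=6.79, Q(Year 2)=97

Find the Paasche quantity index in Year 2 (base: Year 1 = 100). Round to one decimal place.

Paasche quantity index uses current-period prices as weights.
ΣP(Year 2)·Q(Year 2) = 2.50×318 + 11.20×93 + 6.79×97 = 795 + 1041.6 + 658.63 = 2495.23
ΣP(Year 2)·Q(Year 1) = 2.50×313 + 11.20×96 + 6.79×104 = 782.5 + 1075.2 + 706.16 = 2563.86
Index = 2495.23 / 2563.86 × 100 = 97.3232

97.3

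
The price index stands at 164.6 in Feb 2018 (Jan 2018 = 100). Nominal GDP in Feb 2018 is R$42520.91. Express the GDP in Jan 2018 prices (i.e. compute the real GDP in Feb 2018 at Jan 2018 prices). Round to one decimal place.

25832.9

Real = Nominal ÷ (Index/100) = 42520.91 ÷ (164.6/100)
     = 42520.91 ÷ 1.646 = 25832.8736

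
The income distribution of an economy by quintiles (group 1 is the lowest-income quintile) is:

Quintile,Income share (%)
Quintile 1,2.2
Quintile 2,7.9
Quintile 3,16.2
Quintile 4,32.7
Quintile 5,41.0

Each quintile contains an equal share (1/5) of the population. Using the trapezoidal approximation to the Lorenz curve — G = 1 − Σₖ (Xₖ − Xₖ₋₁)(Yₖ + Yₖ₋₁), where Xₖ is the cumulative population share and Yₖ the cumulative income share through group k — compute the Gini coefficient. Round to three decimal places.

0.410

Cumulative income shares Yₖ: 0.0220, 0.1010, 0.2630, 0.5900, 1.0000
Σ (Xₖ−Xₖ₋₁)(Yₖ+Yₖ₋₁) = (1/5)(0.0220+0.0000) + (1/5)(0.1010+0.0220) + (1/5)(0.2630+0.1010) + (1/5)(0.5900+0.2630) + (1/5)(1.0000+0.5900)
  = 0.0044 + 0.0246 + 0.0728 + 0.1706 + 0.3180 = 0.5904
G = 1 − 0.5904 = 0.4096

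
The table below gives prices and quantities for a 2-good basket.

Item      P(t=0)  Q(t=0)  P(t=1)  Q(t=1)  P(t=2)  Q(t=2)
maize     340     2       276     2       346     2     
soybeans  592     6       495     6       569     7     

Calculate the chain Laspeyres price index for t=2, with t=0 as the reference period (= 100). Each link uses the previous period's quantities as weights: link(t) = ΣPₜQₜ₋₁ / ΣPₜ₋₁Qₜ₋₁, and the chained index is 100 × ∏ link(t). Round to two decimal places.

Link t=0→t=1:
ΣP(t=1)Q(t=0) = 276×2 + 495×6 = 552 + 2970 = 3522
ΣP(t=0)Q(t=0) = 340×2 + 592×6 = 680 + 3552 = 4232
link = 3522/4232 = 0.832231
Link t=1→t=2:
ΣP(t=2)Q(t=1) = 346×2 + 569×6 = 692 + 3414 = 4106
ΣP(t=1)Q(t=1) = 276×2 + 495×6 = 552 + 2970 = 3522
link = 4106/3522 = 1.165815
Chained index = 100 × 0.832231 × 1.165815 = 97.0227

97.02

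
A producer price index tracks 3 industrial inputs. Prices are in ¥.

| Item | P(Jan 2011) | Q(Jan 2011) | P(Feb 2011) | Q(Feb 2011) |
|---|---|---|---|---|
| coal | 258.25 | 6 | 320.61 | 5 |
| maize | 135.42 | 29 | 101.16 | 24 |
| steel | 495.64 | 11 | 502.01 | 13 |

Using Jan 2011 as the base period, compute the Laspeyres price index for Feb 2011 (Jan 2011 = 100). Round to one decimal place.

Laspeyres price index uses base-period quantities as weights.
ΣP(Feb 2011)·Q(Jan 2011) = 320.61×6 + 101.16×29 + 502.01×11 = 1923.66 + 2933.64 + 5522.11 = 10379.41
ΣP(Jan 2011)·Q(Jan 2011) = 258.25×6 + 135.42×29 + 495.64×11 = 1549.5 + 3927.18 + 5452.04 = 10928.72
Index = 10379.41 / 10928.72 × 100 = 94.9737

95.0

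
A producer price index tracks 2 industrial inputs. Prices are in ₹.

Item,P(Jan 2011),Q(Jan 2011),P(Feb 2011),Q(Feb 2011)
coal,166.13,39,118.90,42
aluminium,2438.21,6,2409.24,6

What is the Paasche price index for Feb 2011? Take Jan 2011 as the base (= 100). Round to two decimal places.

Paasche price index uses current-period quantities as weights.
ΣP(Feb 2011)·Q(Feb 2011) = 118.90×42 + 2409.24×6 = 4993.8 + 14455.44 = 19449.24
ΣP(Jan 2011)·Q(Feb 2011) = 166.13×42 + 2438.21×6 = 6977.46 + 14629.26 = 21606.72
Index = 19449.24 / 21606.72 × 100 = 90.0148

90.01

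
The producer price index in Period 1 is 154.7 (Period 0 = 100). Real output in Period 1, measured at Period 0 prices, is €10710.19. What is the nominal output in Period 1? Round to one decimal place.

16568.7

Nominal = Real × (Index/100) = 10710.19 × (154.7/100)
        = 10710.19 × 1.547 = 16568.6639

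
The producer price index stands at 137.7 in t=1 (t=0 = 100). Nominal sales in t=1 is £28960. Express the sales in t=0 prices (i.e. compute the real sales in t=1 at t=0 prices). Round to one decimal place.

Real = Nominal ÷ (Index/100) = 28960 ÷ (137.7/100)
     = 28960 ÷ 1.377 = 21031.2273

21031.2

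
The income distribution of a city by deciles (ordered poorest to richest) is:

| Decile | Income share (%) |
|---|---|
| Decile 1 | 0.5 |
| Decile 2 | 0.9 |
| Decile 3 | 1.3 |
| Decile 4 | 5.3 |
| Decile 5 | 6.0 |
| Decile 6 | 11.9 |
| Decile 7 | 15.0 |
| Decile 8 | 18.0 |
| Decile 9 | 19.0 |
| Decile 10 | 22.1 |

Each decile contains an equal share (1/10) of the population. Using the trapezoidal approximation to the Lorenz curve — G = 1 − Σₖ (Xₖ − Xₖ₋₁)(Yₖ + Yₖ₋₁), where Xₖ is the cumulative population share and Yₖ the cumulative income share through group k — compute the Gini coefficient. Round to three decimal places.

0.440

Cumulative income shares Yₖ: 0.0050, 0.0140, 0.0270, 0.0800, 0.1400, 0.2590, 0.4090, 0.5890, 0.7790, 1.0000
Σ (Xₖ−Xₖ₋₁)(Yₖ+Yₖ₋₁) = (1/10)(0.0050+0.0000) + (1/10)(0.0140+0.0050) + (1/10)(0.0270+0.0140) + (1/10)(0.0800+0.0270) + (1/10)(0.1400+0.0800) + (1/10)(0.2590+0.1400) + (1/10)(0.4090+0.2590) + (1/10)(0.5890+0.4090) + (1/10)(0.7790+0.5890) + (1/10)(1.0000+0.7790)
  = 0.0005 + 0.0019 + 0.0041 + 0.0107 + 0.0220 + 0.0399 + 0.0668 + 0.0998 + 0.1368 + 0.1779 = 0.5604
G = 1 − 0.5604 = 0.4396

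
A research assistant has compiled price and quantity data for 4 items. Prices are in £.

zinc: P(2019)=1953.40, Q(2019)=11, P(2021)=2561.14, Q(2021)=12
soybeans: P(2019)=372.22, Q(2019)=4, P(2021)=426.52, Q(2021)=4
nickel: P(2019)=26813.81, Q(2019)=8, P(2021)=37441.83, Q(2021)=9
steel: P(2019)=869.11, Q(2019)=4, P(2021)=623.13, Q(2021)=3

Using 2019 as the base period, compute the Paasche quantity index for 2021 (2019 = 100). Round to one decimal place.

Paasche quantity index uses current-period prices as weights.
ΣP(2021)·Q(2021) = 2561.14×12 + 426.52×4 + 37441.83×9 + 623.13×3 = 30733.68 + 1706.08 + 336976.47 + 1869.39 = 371285.62
ΣP(2021)·Q(2019) = 2561.14×11 + 426.52×4 + 37441.83×8 + 623.13×4 = 28172.54 + 1706.08 + 299534.64 + 2492.52 = 331905.78
Index = 371285.62 / 331905.78 × 100 = 111.8648

111.9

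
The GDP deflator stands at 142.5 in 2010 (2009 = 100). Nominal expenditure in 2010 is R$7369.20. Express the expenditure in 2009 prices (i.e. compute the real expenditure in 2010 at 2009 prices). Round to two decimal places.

Real = Nominal ÷ (Index/100) = 7369.20 ÷ (142.5/100)
     = 7369.20 ÷ 1.425 = 5171.3684

5171.37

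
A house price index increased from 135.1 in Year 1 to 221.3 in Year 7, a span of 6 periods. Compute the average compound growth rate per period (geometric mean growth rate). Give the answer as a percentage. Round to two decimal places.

Growth factor = (221.3/135.1)^(1/6) = (1.638046)^(1/6) = 1.085728
Growth rate = 1.085728 − 1 = 0.085728 = 8.5728%

8.57%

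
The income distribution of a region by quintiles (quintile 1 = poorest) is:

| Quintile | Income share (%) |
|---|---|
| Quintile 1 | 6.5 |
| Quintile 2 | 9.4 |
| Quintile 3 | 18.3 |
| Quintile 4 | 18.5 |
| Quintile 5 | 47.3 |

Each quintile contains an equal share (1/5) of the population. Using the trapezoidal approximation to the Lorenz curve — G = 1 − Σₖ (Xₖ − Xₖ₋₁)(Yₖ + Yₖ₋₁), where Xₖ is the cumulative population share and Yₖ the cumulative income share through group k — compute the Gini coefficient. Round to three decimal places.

Cumulative income shares Yₖ: 0.0650, 0.1590, 0.3420, 0.5270, 1.0000
Σ (Xₖ−Xₖ₋₁)(Yₖ+Yₖ₋₁) = (1/5)(0.0650+0.0000) + (1/5)(0.1590+0.0650) + (1/5)(0.3420+0.1590) + (1/5)(0.5270+0.3420) + (1/5)(1.0000+0.5270)
  = 0.0130 + 0.0448 + 0.1002 + 0.1738 + 0.3054 = 0.6372
G = 1 − 0.6372 = 0.3628

0.363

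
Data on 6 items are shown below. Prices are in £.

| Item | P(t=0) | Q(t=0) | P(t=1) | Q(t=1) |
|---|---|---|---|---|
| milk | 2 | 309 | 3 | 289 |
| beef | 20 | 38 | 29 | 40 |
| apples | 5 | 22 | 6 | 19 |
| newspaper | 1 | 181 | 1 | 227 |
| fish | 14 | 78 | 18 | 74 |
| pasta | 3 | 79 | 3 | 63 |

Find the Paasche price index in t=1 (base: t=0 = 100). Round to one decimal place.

133.0

Paasche price index uses current-period quantities as weights.
ΣP(t=1)·Q(t=1) = 3×289 + 29×40 + 6×19 + 1×227 + 18×74 + 3×63 = 867 + 1160 + 114 + 227 + 1332 + 189 = 3889
ΣP(t=0)·Q(t=1) = 2×289 + 20×40 + 5×19 + 1×227 + 14×74 + 3×63 = 578 + 800 + 95 + 227 + 1036 + 189 = 2925
Index = 3889 / 2925 × 100 = 132.9573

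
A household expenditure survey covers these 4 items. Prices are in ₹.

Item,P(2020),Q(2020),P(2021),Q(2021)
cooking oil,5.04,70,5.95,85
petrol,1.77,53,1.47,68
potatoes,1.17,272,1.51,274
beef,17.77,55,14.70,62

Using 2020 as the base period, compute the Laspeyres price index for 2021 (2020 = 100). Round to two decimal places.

Laspeyres price index uses base-period quantities as weights.
ΣP(2021)·Q(2020) = 5.95×70 + 1.47×53 + 1.51×272 + 14.70×55 = 416.5 + 77.91 + 410.72 + 808.5 = 1713.63
ΣP(2020)·Q(2020) = 5.04×70 + 1.77×53 + 1.17×272 + 17.77×55 = 352.8 + 93.81 + 318.24 + 977.35 = 1742.2
Index = 1713.63 / 1742.2 × 100 = 98.3601

98.36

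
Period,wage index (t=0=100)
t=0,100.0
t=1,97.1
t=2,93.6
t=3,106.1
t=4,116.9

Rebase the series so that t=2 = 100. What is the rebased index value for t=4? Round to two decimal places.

124.89

Rebased(t=4) = 116.9 / 93.6 × 100 = 124.8932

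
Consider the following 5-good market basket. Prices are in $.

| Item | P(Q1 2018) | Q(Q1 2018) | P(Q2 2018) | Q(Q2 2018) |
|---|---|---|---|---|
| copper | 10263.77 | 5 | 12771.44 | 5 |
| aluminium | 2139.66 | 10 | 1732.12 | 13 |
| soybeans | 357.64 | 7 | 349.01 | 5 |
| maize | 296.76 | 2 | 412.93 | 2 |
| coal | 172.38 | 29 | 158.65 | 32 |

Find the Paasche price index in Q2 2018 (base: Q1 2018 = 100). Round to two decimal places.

108.03

Paasche price index uses current-period quantities as weights.
ΣP(Q2 2018)·Q(Q2 2018) = 12771.44×5 + 1732.12×13 + 349.01×5 + 412.93×2 + 158.65×32 = 63857.2 + 22517.56 + 1745.05 + 825.86 + 5076.8 = 94022.47
ΣP(Q1 2018)·Q(Q2 2018) = 10263.77×5 + 2139.66×13 + 357.64×5 + 296.76×2 + 172.38×32 = 51318.85 + 27815.58 + 1788.2 + 593.52 + 5516.16 = 87032.31
Index = 94022.47 / 87032.31 × 100 = 108.0317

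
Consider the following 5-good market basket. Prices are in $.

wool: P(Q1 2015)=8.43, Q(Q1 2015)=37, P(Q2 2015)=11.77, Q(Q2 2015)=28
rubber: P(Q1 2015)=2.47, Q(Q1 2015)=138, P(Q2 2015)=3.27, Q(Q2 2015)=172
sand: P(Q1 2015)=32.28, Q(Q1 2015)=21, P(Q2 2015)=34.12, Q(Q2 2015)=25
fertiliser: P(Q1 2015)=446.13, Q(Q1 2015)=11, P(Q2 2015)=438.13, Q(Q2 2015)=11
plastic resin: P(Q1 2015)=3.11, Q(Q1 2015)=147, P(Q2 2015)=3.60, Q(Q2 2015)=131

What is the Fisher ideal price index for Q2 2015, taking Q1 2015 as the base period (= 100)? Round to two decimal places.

Laspeyres component (base-period weights):
ΣP(Q2 2015)Q(Q1 2015) = 11.77×37 + 3.27×138 + 34.12×21 + 438.13×11 + 3.60×147 = 435.49 + 451.26 + 716.52 + 4819.43 + 529.2 = 6951.9
ΣP(Q1 2015)Q(Q1 2015) = 8.43×37 + 2.47×138 + 32.28×21 + 446.13×11 + 3.11×147 = 311.91 + 340.86 + 677.88 + 4907.43 + 457.17 = 6695.25
L = 6951.9 / 6695.25 × 100 = 103.8333
Paasche component (current-period weights):
ΣP(Q2 2015)Q(Q2 2015) = 11.77×28 + 3.27×172 + 34.12×25 + 438.13×11 + 3.60×131 = 329.56 + 562.44 + 853 + 4819.43 + 471.6 = 7036.03
ΣP(Q1 2015)Q(Q2 2015) = 8.43×28 + 2.47×172 + 32.28×25 + 446.13×11 + 3.11×131 = 236.04 + 424.84 + 807 + 4907.43 + 407.41 = 6782.72
P = 7036.03 / 6782.72 × 100 = 103.7346
Fisher = √(L × P) = √(103.8333 × 103.7346) = 103.7840

103.78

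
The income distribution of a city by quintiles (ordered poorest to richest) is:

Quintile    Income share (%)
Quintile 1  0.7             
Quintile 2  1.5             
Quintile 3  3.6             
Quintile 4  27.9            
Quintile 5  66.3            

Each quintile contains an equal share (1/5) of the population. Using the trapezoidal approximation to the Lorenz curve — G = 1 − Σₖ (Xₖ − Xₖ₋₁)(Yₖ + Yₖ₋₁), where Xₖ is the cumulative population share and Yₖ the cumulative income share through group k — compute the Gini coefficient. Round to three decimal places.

0.630

Cumulative income shares Yₖ: 0.0070, 0.0220, 0.0580, 0.3370, 1.0000
Σ (Xₖ−Xₖ₋₁)(Yₖ+Yₖ₋₁) = (1/5)(0.0070+0.0000) + (1/5)(0.0220+0.0070) + (1/5)(0.0580+0.0220) + (1/5)(0.3370+0.0580) + (1/5)(1.0000+0.3370)
  = 0.0014 + 0.0058 + 0.0160 + 0.0790 + 0.2674 = 0.3696
G = 1 − 0.3696 = 0.6304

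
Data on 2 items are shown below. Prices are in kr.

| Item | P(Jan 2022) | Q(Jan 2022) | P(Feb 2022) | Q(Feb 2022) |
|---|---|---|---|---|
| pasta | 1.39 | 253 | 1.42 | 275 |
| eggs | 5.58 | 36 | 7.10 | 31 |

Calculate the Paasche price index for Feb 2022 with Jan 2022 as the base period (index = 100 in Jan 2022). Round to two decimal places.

109.97

Paasche price index uses current-period quantities as weights.
ΣP(Feb 2022)·Q(Feb 2022) = 1.42×275 + 7.10×31 = 390.5 + 220.1 = 610.6
ΣP(Jan 2022)·Q(Feb 2022) = 1.39×275 + 5.58×31 = 382.25 + 172.98 = 555.23
Index = 610.6 / 555.23 × 100 = 109.9724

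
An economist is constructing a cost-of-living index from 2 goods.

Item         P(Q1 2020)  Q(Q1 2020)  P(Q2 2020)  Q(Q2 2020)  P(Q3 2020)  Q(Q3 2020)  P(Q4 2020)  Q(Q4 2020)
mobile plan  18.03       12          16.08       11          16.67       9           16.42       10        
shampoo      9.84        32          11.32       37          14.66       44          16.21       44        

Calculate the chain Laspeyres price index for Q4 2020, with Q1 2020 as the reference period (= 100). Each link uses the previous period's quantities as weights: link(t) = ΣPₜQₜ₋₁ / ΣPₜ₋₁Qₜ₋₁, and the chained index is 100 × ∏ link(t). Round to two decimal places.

137.89

Link Q1 2020→Q2 2020:
ΣP(Q2 2020)Q(Q1 2020) = 16.08×12 + 11.32×32 = 192.96 + 362.24 = 555.2
ΣP(Q1 2020)Q(Q1 2020) = 18.03×12 + 9.84×32 = 216.36 + 314.88 = 531.24
link = 555.2/531.24 = 1.045102
Link Q2 2020→Q3 2020:
ΣP(Q3 2020)Q(Q2 2020) = 16.67×11 + 14.66×37 = 183.37 + 542.42 = 725.79
ΣP(Q2 2020)Q(Q2 2020) = 16.08×11 + 11.32×37 = 176.88 + 418.84 = 595.72
link = 725.79/595.72 = 1.218341
Link Q3 2020→Q4 2020:
ΣP(Q4 2020)Q(Q3 2020) = 16.42×9 + 16.21×44 = 147.78 + 713.24 = 861.02
ΣP(Q3 2020)Q(Q3 2020) = 16.67×9 + 14.66×44 = 150.03 + 645.04 = 795.07
link = 861.02/795.07 = 1.082949
Chained index = 100 × 1.045102 × 1.218341 × 1.082949 = 137.8908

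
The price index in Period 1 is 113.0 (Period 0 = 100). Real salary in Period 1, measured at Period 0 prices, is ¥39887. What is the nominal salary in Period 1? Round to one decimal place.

45072.3

Nominal = Real × (Index/100) = 39887 × (113.0/100)
        = 39887 × 1.130 = 45072.3100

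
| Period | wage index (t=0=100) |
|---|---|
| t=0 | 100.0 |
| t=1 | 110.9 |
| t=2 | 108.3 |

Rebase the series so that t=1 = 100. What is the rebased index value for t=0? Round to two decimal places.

90.17

Rebased(t=0) = 100.0 / 110.9 × 100 = 90.1713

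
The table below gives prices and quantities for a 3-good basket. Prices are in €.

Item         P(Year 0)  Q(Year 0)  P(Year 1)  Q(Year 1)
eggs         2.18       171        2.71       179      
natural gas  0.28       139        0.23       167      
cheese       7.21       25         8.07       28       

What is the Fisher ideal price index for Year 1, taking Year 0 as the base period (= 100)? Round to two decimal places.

117.54

Laspeyres component (base-period weights):
ΣP(Year 1)Q(Year 0) = 2.71×171 + 0.23×139 + 8.07×25 = 463.41 + 31.97 + 201.75 = 697.13
ΣP(Year 0)Q(Year 0) = 2.18×171 + 0.28×139 + 7.21×25 = 372.78 + 38.92 + 180.25 = 591.95
L = 697.13 / 591.95 × 100 = 117.7684
Paasche component (current-period weights):
ΣP(Year 1)Q(Year 1) = 2.71×179 + 0.23×167 + 8.07×28 = 485.09 + 38.41 + 225.96 = 749.46
ΣP(Year 0)Q(Year 1) = 2.18×179 + 0.28×167 + 7.21×28 = 390.22 + 46.76 + 201.88 = 638.86
P = 749.46 / 638.86 × 100 = 117.3121
Fisher = √(L × P) = √(117.7684 × 117.3121) = 117.5400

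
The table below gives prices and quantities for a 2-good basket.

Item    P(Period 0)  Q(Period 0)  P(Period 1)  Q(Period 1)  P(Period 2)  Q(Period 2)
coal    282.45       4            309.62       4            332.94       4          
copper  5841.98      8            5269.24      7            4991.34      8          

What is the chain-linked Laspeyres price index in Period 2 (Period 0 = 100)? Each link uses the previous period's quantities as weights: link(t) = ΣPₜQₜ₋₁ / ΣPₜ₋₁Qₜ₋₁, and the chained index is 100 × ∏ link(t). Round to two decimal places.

Link Period 0→Period 1:
ΣP(Period 1)Q(Period 0) = 309.62×4 + 5269.24×8 = 1238.48 + 42153.92 = 43392.4
ΣP(Period 0)Q(Period 0) = 282.45×4 + 5841.98×8 = 1129.8 + 46735.84 = 47865.64
link = 43392.4/47865.64 = 0.906546
Link Period 1→Period 2:
ΣP(Period 2)Q(Period 1) = 332.94×4 + 4991.34×7 = 1331.76 + 34939.38 = 36271.14
ΣP(Period 1)Q(Period 1) = 309.62×4 + 5269.24×7 = 1238.48 + 36884.68 = 38123.16
link = 36271.14/38123.16 = 0.951420
Chained index = 100 × 0.906546 × 0.951420 = 86.2506

86.25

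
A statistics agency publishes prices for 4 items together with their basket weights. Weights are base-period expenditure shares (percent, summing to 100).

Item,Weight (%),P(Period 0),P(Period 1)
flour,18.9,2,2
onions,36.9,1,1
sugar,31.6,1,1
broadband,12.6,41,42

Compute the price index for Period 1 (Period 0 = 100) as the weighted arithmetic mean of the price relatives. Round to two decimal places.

flour: 18.9 × (2/2) = 18.9 × 1.000000 = 18.9000
onions: 36.9 × (1/1) = 36.9 × 1.000000 = 36.9000
sugar: 31.6 × (1/1) = 31.6 × 1.000000 = 31.6000
broadband: 12.6 × (42/41) = 12.6 × 1.024390 = 12.9073
Index = Σ wᵢ·(p₁ᵢ/p₀ᵢ) = 18.9000 + 36.9000 + 31.6000 + 12.9073 = 100.3073

100.31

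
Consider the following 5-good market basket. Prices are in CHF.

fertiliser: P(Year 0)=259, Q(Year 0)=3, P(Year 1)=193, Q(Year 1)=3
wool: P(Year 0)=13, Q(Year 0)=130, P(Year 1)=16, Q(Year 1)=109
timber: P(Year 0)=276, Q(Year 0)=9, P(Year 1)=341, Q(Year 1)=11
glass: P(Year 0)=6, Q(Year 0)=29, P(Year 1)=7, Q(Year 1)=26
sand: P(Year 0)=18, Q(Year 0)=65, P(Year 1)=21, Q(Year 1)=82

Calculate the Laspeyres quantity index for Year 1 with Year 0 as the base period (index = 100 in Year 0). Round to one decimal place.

Laspeyres quantity index uses base-period prices as weights.
ΣP(Year 0)·Q(Year 1) = 259×3 + 13×109 + 276×11 + 6×26 + 18×82 = 777 + 1417 + 3036 + 156 + 1476 = 6862
ΣP(Year 0)·Q(Year 0) = 259×3 + 13×130 + 276×9 + 6×29 + 18×65 = 777 + 1690 + 2484 + 174 + 1170 = 6295
Index = 6862 / 6295 × 100 = 109.0071

109.0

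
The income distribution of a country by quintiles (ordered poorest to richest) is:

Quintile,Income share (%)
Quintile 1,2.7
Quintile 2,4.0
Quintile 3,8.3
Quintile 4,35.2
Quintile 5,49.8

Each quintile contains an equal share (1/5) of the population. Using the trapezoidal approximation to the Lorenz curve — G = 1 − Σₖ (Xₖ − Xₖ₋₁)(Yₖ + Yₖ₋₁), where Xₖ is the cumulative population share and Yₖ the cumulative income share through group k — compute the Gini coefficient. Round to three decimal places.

0.502

Cumulative income shares Yₖ: 0.0270, 0.0670, 0.1500, 0.5020, 1.0000
Σ (Xₖ−Xₖ₋₁)(Yₖ+Yₖ₋₁) = (1/5)(0.0270+0.0000) + (1/5)(0.0670+0.0270) + (1/5)(0.1500+0.0670) + (1/5)(0.5020+0.1500) + (1/5)(1.0000+0.5020)
  = 0.0054 + 0.0188 + 0.0434 + 0.1304 + 0.3004 = 0.4984
G = 1 − 0.4984 = 0.5016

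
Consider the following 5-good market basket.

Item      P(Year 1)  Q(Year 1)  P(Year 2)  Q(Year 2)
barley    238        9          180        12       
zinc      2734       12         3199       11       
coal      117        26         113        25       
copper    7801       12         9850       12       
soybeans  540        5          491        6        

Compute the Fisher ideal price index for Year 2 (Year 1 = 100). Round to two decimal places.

121.69

Laspeyres component (base-period weights):
ΣP(Year 2)Q(Year 1) = 180×9 + 3199×12 + 113×26 + 9850×12 + 491×5 = 1620 + 38388 + 2938 + 118200 + 2455 = 163601
ΣP(Year 1)Q(Year 1) = 238×9 + 2734×12 + 117×26 + 7801×12 + 540×5 = 2142 + 32808 + 3042 + 93612 + 2700 = 134304
L = 163601 / 134304 × 100 = 121.8139
Paasche component (current-period weights):
ΣP(Year 2)Q(Year 2) = 180×12 + 3199×11 + 113×25 + 9850×12 + 491×6 = 2160 + 35189 + 2825 + 118200 + 2946 = 161320
ΣP(Year 1)Q(Year 2) = 238×12 + 2734×11 + 117×25 + 7801×12 + 540×6 = 2856 + 30074 + 2925 + 93612 + 3240 = 132707
P = 161320 / 132707 × 100 = 121.5610
Fisher = √(L × P) = √(121.8139 × 121.5610) = 121.6874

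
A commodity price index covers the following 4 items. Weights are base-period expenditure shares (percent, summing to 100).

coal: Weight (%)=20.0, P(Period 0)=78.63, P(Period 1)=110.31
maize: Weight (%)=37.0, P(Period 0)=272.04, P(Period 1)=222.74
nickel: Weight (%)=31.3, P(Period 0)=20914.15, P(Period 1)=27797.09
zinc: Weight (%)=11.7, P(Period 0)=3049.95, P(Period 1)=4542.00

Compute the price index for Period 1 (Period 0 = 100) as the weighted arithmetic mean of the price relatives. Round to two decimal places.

coal: 20.0 × (110.31/78.63) = 20.0 × 1.402900 = 28.0580
maize: 37.0 × (222.74/272.04) = 37.0 × 0.818777 = 30.2947
nickel: 31.3 × (27797.09/20914.15) = 31.3 × 1.329104 = 41.6010
zinc: 11.7 × (4542.00/3049.95) = 11.7 × 1.489205 = 17.4237
Index = Σ wᵢ·(p₁ᵢ/p₀ᵢ) = 28.0580 + 30.2947 + 41.6010 + 17.4237 = 117.3774

117.38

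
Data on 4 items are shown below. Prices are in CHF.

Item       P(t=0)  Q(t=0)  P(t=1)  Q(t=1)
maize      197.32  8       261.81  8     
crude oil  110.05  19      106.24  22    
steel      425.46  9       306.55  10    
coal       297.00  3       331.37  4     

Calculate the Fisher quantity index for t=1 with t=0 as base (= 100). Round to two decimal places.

112.35

Laspeyres component (base-period weights):
ΣP(t=0)Q(t=1) = 197.32×8 + 110.05×22 + 425.46×10 + 297.00×4 = 1578.56 + 2421.1 + 4254.6 + 1188 = 9442.26
ΣP(t=0)Q(t=0) = 197.32×8 + 110.05×19 + 425.46×9 + 297.00×3 = 1578.56 + 2090.95 + 3829.14 + 891 = 8389.65
L = 9442.26 / 8389.65 × 100 = 112.5465
Paasche component (current-period weights):
ΣP(t=1)Q(t=1) = 261.81×8 + 106.24×22 + 306.55×10 + 331.37×4 = 2094.48 + 2337.28 + 3065.5 + 1325.48 = 8822.74
ΣP(t=1)Q(t=0) = 261.81×8 + 106.24×19 + 306.55×9 + 331.37×3 = 2094.48 + 2018.56 + 2758.95 + 994.11 = 7866.1
P = 8822.74 / 7866.1 × 100 = 112.1616
Fisher = √(L × P) = √(112.5465 × 112.1616) = 112.3539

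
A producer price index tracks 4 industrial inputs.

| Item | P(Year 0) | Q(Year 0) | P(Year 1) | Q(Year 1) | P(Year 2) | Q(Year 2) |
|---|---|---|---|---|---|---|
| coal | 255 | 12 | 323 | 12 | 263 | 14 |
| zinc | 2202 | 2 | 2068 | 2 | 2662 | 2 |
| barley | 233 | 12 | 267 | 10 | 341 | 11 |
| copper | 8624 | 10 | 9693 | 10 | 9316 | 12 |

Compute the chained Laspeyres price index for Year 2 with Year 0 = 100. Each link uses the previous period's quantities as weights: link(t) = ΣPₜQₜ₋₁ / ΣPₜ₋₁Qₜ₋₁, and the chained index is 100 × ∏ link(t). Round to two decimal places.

Link Year 0→Year 1:
ΣP(Year 1)Q(Year 0) = 323×12 + 2068×2 + 267×12 + 9693×10 = 3876 + 4136 + 3204 + 96930 = 108146
ΣP(Year 0)Q(Year 0) = 255×12 + 2202×2 + 233×12 + 8624×10 = 3060 + 4404 + 2796 + 86240 = 96500
link = 108146/96500 = 1.120684
Link Year 1→Year 2:
ΣP(Year 2)Q(Year 1) = 263×12 + 2662×2 + 341×10 + 9316×10 = 3156 + 5324 + 3410 + 93160 = 105050
ΣP(Year 1)Q(Year 1) = 323×12 + 2068×2 + 267×10 + 9693×10 = 3876 + 4136 + 2670 + 96930 = 107612
link = 105050/107612 = 0.976192
Chained index = 100 × 1.120684 × 0.976192 = 109.4003

109.40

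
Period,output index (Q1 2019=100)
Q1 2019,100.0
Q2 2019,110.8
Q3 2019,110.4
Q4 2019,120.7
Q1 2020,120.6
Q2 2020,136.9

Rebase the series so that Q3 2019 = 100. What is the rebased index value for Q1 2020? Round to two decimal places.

109.24

Rebased(Q1 2020) = 120.6 / 110.4 × 100 = 109.2391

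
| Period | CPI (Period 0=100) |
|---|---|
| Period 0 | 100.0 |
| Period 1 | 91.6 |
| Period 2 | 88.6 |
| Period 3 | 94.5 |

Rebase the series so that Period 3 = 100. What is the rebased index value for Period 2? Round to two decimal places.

93.76

Rebased(Period 2) = 88.6 / 94.5 × 100 = 93.7566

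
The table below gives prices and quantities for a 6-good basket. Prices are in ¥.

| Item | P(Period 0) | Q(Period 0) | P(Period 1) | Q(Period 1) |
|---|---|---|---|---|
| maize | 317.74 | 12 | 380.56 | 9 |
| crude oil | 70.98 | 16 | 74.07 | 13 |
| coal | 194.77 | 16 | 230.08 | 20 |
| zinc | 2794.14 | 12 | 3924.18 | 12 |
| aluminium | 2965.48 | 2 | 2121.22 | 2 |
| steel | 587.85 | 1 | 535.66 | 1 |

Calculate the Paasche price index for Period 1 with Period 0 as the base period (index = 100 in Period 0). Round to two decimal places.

127.51

Paasche price index uses current-period quantities as weights.
ΣP(Period 1)·Q(Period 1) = 380.56×9 + 74.07×13 + 230.08×20 + 3924.18×12 + 2121.22×2 + 535.66×1 = 3425.04 + 962.91 + 4601.6 + 47090.16 + 4242.44 + 535.66 = 60857.81
ΣP(Period 0)·Q(Period 1) = 317.74×9 + 70.98×13 + 194.77×20 + 2794.14×12 + 2965.48×2 + 587.85×1 = 2859.66 + 922.74 + 3895.4 + 33529.68 + 5930.96 + 587.85 = 47726.29
Index = 60857.81 / 47726.29 × 100 = 127.5142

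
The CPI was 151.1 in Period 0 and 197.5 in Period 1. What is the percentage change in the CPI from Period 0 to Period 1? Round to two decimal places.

Change = (197.5 − 151.1) / 151.1 × 100
       = 46.4 / 151.1 × 100 = 30.7081%

30.71%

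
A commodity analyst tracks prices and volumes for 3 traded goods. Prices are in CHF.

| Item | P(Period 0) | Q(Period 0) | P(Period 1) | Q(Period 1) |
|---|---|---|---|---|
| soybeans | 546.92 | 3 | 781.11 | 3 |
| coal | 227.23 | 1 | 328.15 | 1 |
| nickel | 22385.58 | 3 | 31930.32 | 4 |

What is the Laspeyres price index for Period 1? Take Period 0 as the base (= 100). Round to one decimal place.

142.6

Laspeyres price index uses base-period quantities as weights.
ΣP(Period 1)·Q(Period 0) = 781.11×3 + 328.15×1 + 31930.32×3 = 2343.33 + 328.15 + 95790.96 = 98462.44
ΣP(Period 0)·Q(Period 0) = 546.92×3 + 227.23×1 + 22385.58×3 = 1640.76 + 227.23 + 67156.74 = 69024.73
Index = 98462.44 / 69024.73 × 100 = 142.6481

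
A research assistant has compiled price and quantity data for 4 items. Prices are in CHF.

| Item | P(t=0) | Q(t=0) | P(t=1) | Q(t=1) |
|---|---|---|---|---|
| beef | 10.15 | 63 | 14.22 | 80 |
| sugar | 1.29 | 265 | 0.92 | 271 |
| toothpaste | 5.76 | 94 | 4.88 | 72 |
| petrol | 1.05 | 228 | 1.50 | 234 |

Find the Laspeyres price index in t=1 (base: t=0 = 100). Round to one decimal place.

110.1

Laspeyres price index uses base-period quantities as weights.
ΣP(t=1)·Q(t=0) = 14.22×63 + 0.92×265 + 4.88×94 + 1.50×228 = 895.86 + 243.8 + 458.72 + 342 = 1940.38
ΣP(t=0)·Q(t=0) = 10.15×63 + 1.29×265 + 5.76×94 + 1.05×228 = 639.45 + 341.85 + 541.44 + 239.4 = 1762.14
Index = 1940.38 / 1762.14 × 100 = 110.1150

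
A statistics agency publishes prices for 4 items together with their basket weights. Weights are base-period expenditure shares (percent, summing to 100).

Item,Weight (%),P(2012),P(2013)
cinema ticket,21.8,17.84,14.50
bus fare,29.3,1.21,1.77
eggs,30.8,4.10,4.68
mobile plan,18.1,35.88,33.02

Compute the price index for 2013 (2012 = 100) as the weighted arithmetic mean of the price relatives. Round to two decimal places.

112.39

cinema ticket: 21.8 × (14.50/17.84) = 21.8 × 0.812780 = 17.7186
bus fare: 29.3 × (1.77/1.21) = 29.3 × 1.462810 = 42.8603
eggs: 30.8 × (4.68/4.10) = 30.8 × 1.141463 = 35.1571
mobile plan: 18.1 × (33.02/35.88) = 18.1 × 0.920290 = 16.6572
Index = Σ wᵢ·(p₁ᵢ/p₀ᵢ) = 17.7186 + 42.8603 + 35.1571 + 16.6572 = 112.3933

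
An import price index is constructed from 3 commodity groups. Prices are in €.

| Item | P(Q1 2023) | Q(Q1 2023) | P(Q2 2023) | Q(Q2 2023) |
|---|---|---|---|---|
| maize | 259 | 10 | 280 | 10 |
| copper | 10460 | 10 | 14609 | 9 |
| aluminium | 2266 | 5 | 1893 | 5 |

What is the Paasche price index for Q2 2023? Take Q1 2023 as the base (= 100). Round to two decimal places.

133.02

Paasche price index uses current-period quantities as weights.
ΣP(Q2 2023)·Q(Q2 2023) = 280×10 + 14609×9 + 1893×5 = 2800 + 131481 + 9465 = 143746
ΣP(Q1 2023)·Q(Q2 2023) = 259×10 + 10460×9 + 2266×5 = 2590 + 94140 + 11330 = 108060
Index = 143746 / 108060 × 100 = 133.0242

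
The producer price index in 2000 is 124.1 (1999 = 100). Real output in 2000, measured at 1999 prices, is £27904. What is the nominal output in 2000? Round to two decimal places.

Nominal = Real × (Index/100) = 27904 × (124.1/100)
        = 27904 × 1.241 = 34628.8640

34628.86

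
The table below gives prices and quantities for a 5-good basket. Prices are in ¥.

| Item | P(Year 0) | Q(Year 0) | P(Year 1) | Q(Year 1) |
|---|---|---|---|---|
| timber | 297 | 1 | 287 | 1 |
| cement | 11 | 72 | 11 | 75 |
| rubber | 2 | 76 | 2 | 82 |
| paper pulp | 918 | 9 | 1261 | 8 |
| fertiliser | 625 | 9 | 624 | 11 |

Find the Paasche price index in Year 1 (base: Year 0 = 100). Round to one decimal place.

117.6

Paasche price index uses current-period quantities as weights.
ΣP(Year 1)·Q(Year 1) = 287×1 + 11×75 + 2×82 + 1261×8 + 624×11 = 287 + 825 + 164 + 10088 + 6864 = 18228
ΣP(Year 0)·Q(Year 1) = 297×1 + 11×75 + 2×82 + 918×8 + 625×11 = 297 + 825 + 164 + 7344 + 6875 = 15505
Index = 18228 / 15505 × 100 = 117.5621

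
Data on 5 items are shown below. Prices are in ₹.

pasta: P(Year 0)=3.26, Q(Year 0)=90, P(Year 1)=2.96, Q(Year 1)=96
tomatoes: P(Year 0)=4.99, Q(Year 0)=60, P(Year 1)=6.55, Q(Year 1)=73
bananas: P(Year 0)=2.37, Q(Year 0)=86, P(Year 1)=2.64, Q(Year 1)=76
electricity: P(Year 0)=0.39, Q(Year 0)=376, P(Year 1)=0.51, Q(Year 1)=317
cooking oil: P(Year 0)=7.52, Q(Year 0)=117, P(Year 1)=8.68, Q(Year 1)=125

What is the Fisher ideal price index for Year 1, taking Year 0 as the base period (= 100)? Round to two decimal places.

Laspeyres component (base-period weights):
ΣP(Year 1)Q(Year 0) = 2.96×90 + 6.55×60 + 2.64×86 + 0.51×376 + 8.68×117 = 266.4 + 393 + 227.04 + 191.76 + 1015.56 = 2093.76
ΣP(Year 0)Q(Year 0) = 3.26×90 + 4.99×60 + 2.37×86 + 0.39×376 + 7.52×117 = 293.4 + 299.4 + 203.82 + 146.64 + 879.84 = 1823.1
L = 2093.76 / 1823.1 × 100 = 114.8461
Paasche component (current-period weights):
ΣP(Year 1)Q(Year 1) = 2.96×96 + 6.55×73 + 2.64×76 + 0.51×317 + 8.68×125 = 284.16 + 478.15 + 200.64 + 161.67 + 1085 = 2209.62
ΣP(Year 0)Q(Year 1) = 3.26×96 + 4.99×73 + 2.37×76 + 0.39×317 + 7.52×125 = 312.96 + 364.27 + 180.12 + 123.63 + 940 = 1920.98
P = 2209.62 / 1920.98 × 100 = 115.0257
Fisher = √(L × P) = √(114.8461 × 115.0257) = 114.9359

114.94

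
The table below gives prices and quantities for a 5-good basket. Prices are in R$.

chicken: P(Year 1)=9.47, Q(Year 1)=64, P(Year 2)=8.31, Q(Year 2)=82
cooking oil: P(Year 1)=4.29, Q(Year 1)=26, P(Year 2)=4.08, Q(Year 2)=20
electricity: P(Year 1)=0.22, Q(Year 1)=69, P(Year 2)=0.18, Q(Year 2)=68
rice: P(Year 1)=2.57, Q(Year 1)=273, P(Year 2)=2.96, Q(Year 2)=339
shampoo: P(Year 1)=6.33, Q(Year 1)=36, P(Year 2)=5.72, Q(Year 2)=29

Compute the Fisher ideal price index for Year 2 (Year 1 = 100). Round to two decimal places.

100.38

Laspeyres component (base-period weights):
ΣP(Year 2)Q(Year 1) = 8.31×64 + 4.08×26 + 0.18×69 + 2.96×273 + 5.72×36 = 531.84 + 106.08 + 12.42 + 808.08 + 205.92 = 1664.34
ΣP(Year 1)Q(Year 1) = 9.47×64 + 4.29×26 + 0.22×69 + 2.57×273 + 6.33×36 = 606.08 + 111.54 + 15.18 + 701.61 + 227.88 = 1662.29
L = 1664.34 / 1662.29 × 100 = 100.1233
Paasche component (current-period weights):
ΣP(Year 2)Q(Year 2) = 8.31×82 + 4.08×20 + 0.18×68 + 2.96×339 + 5.72×29 = 681.42 + 81.6 + 12.24 + 1003.44 + 165.88 = 1944.58
ΣP(Year 1)Q(Year 2) = 9.47×82 + 4.29×20 + 0.22×68 + 2.57×339 + 6.33×29 = 776.54 + 85.8 + 14.96 + 871.23 + 183.57 = 1932.1
P = 1944.58 / 1932.1 × 100 = 100.6459
Fisher = √(L × P) = √(100.1233 × 100.6459) = 100.3843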